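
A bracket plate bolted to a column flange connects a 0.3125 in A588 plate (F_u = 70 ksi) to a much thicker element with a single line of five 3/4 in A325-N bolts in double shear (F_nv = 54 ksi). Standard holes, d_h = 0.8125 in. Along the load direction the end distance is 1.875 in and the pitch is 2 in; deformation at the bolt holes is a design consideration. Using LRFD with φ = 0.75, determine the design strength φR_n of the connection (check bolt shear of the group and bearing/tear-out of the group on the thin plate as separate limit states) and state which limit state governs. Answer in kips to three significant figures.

122 kips (bearing governs)

Bolt shear: A_b = π·0.75²/4 = 0.4418 in²; R_n = 54 × 0.4418 × 5 × 2 = 238.6 kips → 0.75 × 238.6 = 179 kips.
Bearing (1.2 l_c t F_u ≤ 2.4 d t F_u): upper limit = 2.4·0.75·0.3125·70 = 39.38 kips.
  Edge l_c = 1.875 − 0.8125/2 = 1.469 → r_n = 38.55 kips; interior l_c = 2 − 0.8125 = 1.188 → r_n = 31.17 kips.
  R_n,bearing = 1·38.55 + 4·31.17 = 163.2 kips → 0.75 × 163.2 = 122 kips.
Bearing governs: 122 kips.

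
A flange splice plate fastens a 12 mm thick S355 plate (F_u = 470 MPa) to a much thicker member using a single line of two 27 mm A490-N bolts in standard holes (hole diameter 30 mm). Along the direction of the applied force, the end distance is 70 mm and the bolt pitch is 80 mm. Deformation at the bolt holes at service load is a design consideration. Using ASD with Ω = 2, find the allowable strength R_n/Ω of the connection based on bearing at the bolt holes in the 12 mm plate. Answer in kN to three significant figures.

352 kN

Per bolt r_n = 1.2 l_c t F_u ≤ 2.4 d t F_u; upper limit = 2.4 × 27 × 12 × 470 / 1000 = 365.5 kN.
Edge bolt: l_c = 70 − 30/2 = 55 mm → 1.2 × 55 × 12 × 470 / 1000 = 372.2 → r_n = 365.5 kN.
Interior bolts: l_c = 80 − 30 = 50 mm → 1.2 × 50 × 12 × 470 / 1000 = 338.4 → r_n = 338.4 kN.
R_n = 1 × 365.5 + 1 × 338.4 = 703.9 kN.
Allowable strength R_n/Ω = 703.9 / 2 = 352 kN.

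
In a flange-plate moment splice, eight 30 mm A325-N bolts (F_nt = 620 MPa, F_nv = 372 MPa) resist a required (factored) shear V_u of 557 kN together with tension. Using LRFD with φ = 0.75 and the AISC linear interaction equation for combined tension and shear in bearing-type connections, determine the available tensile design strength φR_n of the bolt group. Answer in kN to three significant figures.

A_b = π·30²/4 = 706.9 mm²; f_rv = 557 × 1000 / (8 × 706.9) = 98.5 MPa.
F'_nt = 1.3 F_nt − (F_nt / φF_nv) f_rv = 1.3·620 − (620/(0.75·372))·98.5 = 587.1 MPa, capped at F_nt → F'_nt = 587.1 MPa.
R_n = F'_nt · A_b · n = 587.1 × 706.9 × 8 / 1000 = 3320 kN.
Design strength φR_n = 0.75 × 3320 = 2490 kN.

2490 kN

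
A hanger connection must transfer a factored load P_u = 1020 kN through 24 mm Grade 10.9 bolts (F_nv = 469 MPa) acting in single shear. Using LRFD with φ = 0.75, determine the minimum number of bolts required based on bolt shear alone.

7 bolts

A_b = π·24²/4 = 452.4 mm².
Per-bolt design strength φR_n = 0.75 × 469 × 452.4 × 1 / 1000 = 159.1 kN.
n ≥ 1020 / 159.1 = 6.41 → use 7 bolts.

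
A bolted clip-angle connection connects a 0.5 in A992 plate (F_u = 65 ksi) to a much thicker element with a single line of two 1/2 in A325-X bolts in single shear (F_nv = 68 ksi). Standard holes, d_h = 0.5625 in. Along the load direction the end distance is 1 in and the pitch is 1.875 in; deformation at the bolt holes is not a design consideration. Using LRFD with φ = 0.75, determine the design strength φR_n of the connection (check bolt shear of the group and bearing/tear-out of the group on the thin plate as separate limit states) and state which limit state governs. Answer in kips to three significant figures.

Bolt shear: A_b = π·0.5²/4 = 0.1963 in²; R_n = 68 × 0.1963 × 2 × 1 = 26.7 kips → 0.75 × 26.7 = 20 kips.
Bearing (1.5 l_c t F_u ≤ 3.0 d t F_u): upper limit = 3.0·0.5·0.5·65 = 48.75 kips.
  Edge l_c = 1 − 0.5625/2 = 0.7188 → r_n = 35.04 kips; interior l_c = 1.875 − 0.5625 = 1.312 → r_n = 48.75 kips.
  R_n,bearing = 1·35.04 + 1·48.75 = 83.79 kips → 0.75 × 83.79 = 62.8 kips.
Bolt shear governs: 20 kips.

20 kips (bolt shear governs)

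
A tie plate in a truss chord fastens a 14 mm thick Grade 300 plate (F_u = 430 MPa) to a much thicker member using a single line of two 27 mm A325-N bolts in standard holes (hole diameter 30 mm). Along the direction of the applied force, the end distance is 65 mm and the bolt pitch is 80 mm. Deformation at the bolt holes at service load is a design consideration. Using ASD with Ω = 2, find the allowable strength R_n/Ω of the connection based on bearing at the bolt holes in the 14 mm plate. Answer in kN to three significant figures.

361 kN

Per bolt r_n = 1.2 l_c t F_u ≤ 2.4 d t F_u; upper limit = 2.4 × 27 × 14 × 430 / 1000 = 390.1 kN.
Edge bolt: l_c = 65 − 30/2 = 50 mm → 1.2 × 50 × 14 × 430 / 1000 = 361.2 → r_n = 361.2 kN.
Interior bolts: l_c = 80 − 30 = 50 mm → 1.2 × 50 × 14 × 430 / 1000 = 361.2 → r_n = 361.2 kN.
R_n = 1 × 361.2 + 1 × 361.2 = 722.4 kN.
Allowable strength R_n/Ω = 722.4 / 2 = 361 kN.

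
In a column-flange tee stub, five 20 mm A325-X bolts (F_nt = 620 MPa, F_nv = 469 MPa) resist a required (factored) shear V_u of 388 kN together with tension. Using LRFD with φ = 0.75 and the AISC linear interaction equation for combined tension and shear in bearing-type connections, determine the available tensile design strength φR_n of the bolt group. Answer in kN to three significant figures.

A_b = π·20²/4 = 314.2 mm²; f_rv = 388 × 1000 / (5 × 314.2) = 247 MPa.
F'_nt = 1.3 F_nt − (F_nt / φF_nv) f_rv = 1.3·620 − (620/(0.75·469))·247 = 370.6 MPa, capped at F_nt → F'_nt = 370.6 MPa.
R_n = F'_nt · A_b · n = 370.6 × 314.2 × 5 / 1000 = 582.2 kN.
Design strength φR_n = 0.75 × 582.2 = 437 kN.

437 kN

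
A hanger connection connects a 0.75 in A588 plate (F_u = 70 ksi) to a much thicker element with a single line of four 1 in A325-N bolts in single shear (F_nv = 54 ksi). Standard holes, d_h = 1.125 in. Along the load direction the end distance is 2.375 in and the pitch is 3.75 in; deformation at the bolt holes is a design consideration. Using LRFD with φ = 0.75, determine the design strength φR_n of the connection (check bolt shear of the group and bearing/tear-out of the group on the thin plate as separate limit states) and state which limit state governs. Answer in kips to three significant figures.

127 kips (bolt shear governs)

Bolt shear: A_b = π·1²/4 = 0.7854 in²; R_n = 54 × 0.7854 × 4 × 1 = 169.6 kips → 0.75 × 169.6 = 127 kips.
Bearing (1.2 l_c t F_u ≤ 2.4 d t F_u): upper limit = 2.4·1·0.75·70 = 126 kips.
  Edge l_c = 2.375 − 1.125/2 = 1.812 → r_n = 114.2 kips; interior l_c = 3.75 − 1.125 = 2.625 → r_n = 126 kips.
  R_n,bearing = 1·114.2 + 3·126 = 492.2 kips → 0.75 × 492.2 = 369 kips.
Bolt shear governs: 127 kips.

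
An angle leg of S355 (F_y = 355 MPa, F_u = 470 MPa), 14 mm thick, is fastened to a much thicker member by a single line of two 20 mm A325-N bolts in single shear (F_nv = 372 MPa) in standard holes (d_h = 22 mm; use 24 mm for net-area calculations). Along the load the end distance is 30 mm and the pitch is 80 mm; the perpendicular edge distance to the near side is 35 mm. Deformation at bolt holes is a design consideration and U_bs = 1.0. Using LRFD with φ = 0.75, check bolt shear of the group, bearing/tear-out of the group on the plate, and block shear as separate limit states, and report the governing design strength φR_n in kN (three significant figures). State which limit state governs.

175 kN (bolt shear governs)

Bolt shear: A_b = π·20²/4 = 314.2 mm²; R_n = 372 × 314.2 × 2 × 1 / 1000 = 233.7 kN → 0.75 × 233.7 = 175 kN.
Bearing: edge l_c = 19, r_n = 150 kN; interior l_c = 58, r_n = 315.8 kN; R_n = 150 + 1·315.8 = 465.9 kN → 349 kN.
Block shear: A_gv = 1540, A_nv = 1036, A_nt = 322 mm²; R_n = min(0.6F_uA_nv, 0.6F_yA_gv) + U_bs·F_u·A_nt = 443.5 kN → 333 kN.
Bolt shear governs: 175 kN.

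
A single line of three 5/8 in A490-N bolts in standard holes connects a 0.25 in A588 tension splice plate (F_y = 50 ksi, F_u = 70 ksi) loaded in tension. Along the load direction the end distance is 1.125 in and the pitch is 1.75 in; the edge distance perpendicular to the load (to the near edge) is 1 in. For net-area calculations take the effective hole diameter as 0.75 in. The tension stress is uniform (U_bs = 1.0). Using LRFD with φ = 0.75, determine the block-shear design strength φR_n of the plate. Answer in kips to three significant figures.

29.9 kips

Shear plane L_v = 1.125 + 2·1.75 = 4.625 in; A_gv = 4.625 × 0.25 = 1.156 in².
A_nv = (4.625 − 2.5·0.75) × 0.25 = 0.6875 in².
A_nt = (1 − 0.5·0.75) × 0.25 = 0.1562 in².
0.6 F_u A_nv = 28.88 kips; 0.6 F_y A_gv = 34.69 kips → shear rupture governs the shear term.
R_n = 28.88 + 1.0 × 70 × 0.1562 = 39.81 kips.
Design strength φR_n = 0.75 × 39.81 = 29.9 kips.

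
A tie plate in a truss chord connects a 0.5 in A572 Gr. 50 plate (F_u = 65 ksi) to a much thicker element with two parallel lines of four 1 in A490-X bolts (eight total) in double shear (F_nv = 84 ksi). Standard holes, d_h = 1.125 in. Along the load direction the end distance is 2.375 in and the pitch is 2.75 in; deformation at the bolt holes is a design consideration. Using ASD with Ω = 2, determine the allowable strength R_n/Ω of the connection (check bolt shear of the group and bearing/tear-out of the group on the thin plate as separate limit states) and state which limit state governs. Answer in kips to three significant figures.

261 kips (bearing governs)

Bolt shear: A_b = π·1²/4 = 0.7854 in²; R_n = 84 × 0.7854 × 8 × 2 = 1056 kips → 1056 / 2 = 528 kips.
Bearing (1.2 l_c t F_u ≤ 2.4 d t F_u): upper limit = 2.4·1·0.5·65 = 78 kips.
  Edge l_c = 2.375 − 1.125/2 = 1.812 → r_n = 70.69 kips; interior l_c = 2.75 − 1.125 = 1.625 → r_n = 63.38 kips.
  R_n,bearing = 2·70.69 + 6·63.38 = 521.6 kips → 521.6 / 2 = 261 kips.
Bearing governs: 261 kips.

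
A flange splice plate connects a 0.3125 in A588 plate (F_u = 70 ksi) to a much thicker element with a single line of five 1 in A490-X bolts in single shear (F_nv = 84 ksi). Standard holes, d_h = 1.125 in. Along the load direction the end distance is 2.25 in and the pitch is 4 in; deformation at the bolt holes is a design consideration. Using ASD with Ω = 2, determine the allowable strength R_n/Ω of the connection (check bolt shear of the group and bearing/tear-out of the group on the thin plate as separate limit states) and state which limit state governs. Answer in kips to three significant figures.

Bolt shear: A_b = π·1²/4 = 0.7854 in²; R_n = 84 × 0.7854 × 5 × 1 = 329.9 kips → 329.9 / 2 = 165 kips.
Bearing (1.2 l_c t F_u ≤ 2.4 d t F_u): upper limit = 2.4·1·0.3125·70 = 52.5 kips.
  Edge l_c = 2.25 − 1.125/2 = 1.688 → r_n = 44.3 kips; interior l_c = 4 − 1.125 = 2.875 → r_n = 52.5 kips.
  R_n,bearing = 1·44.3 + 4·52.5 = 254.3 kips → 254.3 / 2 = 127 kips.
Bearing governs: 127 kips.

127 kips (bearing governs)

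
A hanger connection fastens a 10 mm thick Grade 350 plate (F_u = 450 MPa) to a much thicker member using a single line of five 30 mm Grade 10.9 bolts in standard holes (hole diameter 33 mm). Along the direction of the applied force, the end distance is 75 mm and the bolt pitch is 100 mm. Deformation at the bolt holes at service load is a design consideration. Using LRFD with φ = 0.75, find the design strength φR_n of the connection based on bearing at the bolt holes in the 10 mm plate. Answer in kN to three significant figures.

Per bolt r_n = 1.2 l_c t F_u ≤ 2.4 d t F_u; upper limit = 2.4 × 30 × 10 × 450 / 1000 = 324 kN.
Edge bolt: l_c = 75 − 33/2 = 58.5 mm → 1.2 × 58.5 × 10 × 450 / 1000 = 315.9 → r_n = 315.9 kN.
Interior bolts: l_c = 100 − 33 = 67 mm → 1.2 × 67 × 10 × 450 / 1000 = 361.8 → r_n = 324 kN.
R_n = 1 × 315.9 + 4 × 324 = 1612 kN.
Design strength φR_n = 0.75 × 1612 = 1210 kN.

1210 kN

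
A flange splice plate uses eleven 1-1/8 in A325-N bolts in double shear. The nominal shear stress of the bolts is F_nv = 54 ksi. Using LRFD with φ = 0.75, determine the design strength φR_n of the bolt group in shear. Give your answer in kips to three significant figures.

A_b = π × 1.125² / 4 = 0.994 in².
R_n = F_nv · A_b · n · n_s = 54 × 0.994 × 11 × 2 = 1181 kips.
Design strength φR_n = 0.75 × 1181 = 886 kips.

886 kips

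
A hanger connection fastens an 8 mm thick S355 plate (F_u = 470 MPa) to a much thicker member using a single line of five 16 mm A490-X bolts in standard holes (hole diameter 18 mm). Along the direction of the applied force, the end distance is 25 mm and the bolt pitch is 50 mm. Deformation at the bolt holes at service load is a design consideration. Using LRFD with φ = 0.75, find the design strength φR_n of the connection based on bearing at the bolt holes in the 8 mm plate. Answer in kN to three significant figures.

Per bolt r_n = 1.2 l_c t F_u ≤ 2.4 d t F_u; upper limit = 2.4 × 16 × 8 × 470 / 1000 = 144.4 kN.
Edge bolt: l_c = 25 − 18/2 = 16 mm → 1.2 × 16 × 8 × 470 / 1000 = 72.19 → r_n = 72.19 kN.
Interior bolts: l_c = 50 − 18 = 32 mm → 1.2 × 32 × 8 × 470 / 1000 = 144.4 → r_n = 144.4 kN.
R_n = 1 × 72.19 + 4 × 144.4 = 649.7 kN.
Design strength φR_n = 0.75 × 649.7 = 487 kN.

487 kN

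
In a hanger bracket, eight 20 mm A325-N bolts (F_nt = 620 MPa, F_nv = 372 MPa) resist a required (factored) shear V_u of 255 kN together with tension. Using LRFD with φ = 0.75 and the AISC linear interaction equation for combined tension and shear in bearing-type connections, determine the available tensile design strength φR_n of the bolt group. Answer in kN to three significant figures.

A_b = π·20²/4 = 314.2 mm²; f_rv = 255 × 1000 / (8 × 314.2) = 101.5 MPa.
F'_nt = 1.3 F_nt − (F_nt / φF_nv) f_rv = 1.3·620 − (620/(0.75·372))·101.5 = 580.5 MPa, capped at F_nt → F'_nt = 580.5 MPa.
R_n = F'_nt · A_b · n = 580.5 × 314.2 × 8 / 1000 = 1459 kN.
Design strength φR_n = 0.75 × 1459 = 1090 kN.

1090 kN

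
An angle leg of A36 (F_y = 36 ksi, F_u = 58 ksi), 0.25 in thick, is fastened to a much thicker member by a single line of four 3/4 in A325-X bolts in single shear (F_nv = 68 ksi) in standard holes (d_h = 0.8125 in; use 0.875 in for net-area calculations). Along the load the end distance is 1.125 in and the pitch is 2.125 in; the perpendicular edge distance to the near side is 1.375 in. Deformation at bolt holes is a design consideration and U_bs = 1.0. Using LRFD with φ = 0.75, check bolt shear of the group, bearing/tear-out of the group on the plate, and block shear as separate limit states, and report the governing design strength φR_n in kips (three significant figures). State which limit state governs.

Bolt shear: A_b = π·0.75²/4 = 0.4418 in²; R_n = 68 × 0.4418 × 4 × 1 = 120.2 kips → 0.75 × 120.2 = 90.1 kips.
Bearing: edge l_c = 0.7188, r_n = 12.51 kips; interior l_c = 1.312, r_n = 22.84 kips; R_n = 12.51 + 3·22.84 = 81.02 kips → 60.8 kips.
Block shear: A_gv = 1.875, A_nv = 1.109, A_nt = 0.2344 in²; R_n = min(0.6F_uA_nv, 0.6F_yA_gv) + U_bs·F_u·A_nt = 52.2 kips → 39.1 kips.
Block shear governs: 39.1 kips.

39.1 kips (block shear governs)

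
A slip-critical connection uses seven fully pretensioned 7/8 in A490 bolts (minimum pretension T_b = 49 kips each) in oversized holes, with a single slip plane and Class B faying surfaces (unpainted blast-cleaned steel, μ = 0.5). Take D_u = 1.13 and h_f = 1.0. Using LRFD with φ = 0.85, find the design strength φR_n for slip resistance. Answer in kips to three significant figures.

165 kips

R_n = μ · D_u · h_f · T_b · n_s · n_b = 0.5 × 1.13 × 1.0 × 49 × 1 × 7 = 193.8 kips.
Design strength φR_n = 0.85 × 193.8 = 165 kips.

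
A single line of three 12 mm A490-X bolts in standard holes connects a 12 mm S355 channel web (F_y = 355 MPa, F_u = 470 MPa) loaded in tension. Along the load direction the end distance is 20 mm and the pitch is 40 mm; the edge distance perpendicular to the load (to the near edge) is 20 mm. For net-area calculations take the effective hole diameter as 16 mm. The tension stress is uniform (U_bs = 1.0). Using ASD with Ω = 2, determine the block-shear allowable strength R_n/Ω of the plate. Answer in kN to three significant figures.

Shear plane L_v = 20 + 2·40 = 100 mm; A_gv = 100 × 12 = 1200 mm².
A_nv = (100 − 2.5·16) × 12 = 720 mm².
A_nt = (20 − 0.5·16) × 12 = 144 mm².
0.6 F_u A_nv = 203 kN; 0.6 F_y A_gv = 255.6 kN → shear rupture governs the shear term.
R_n = 203 + 1.0 × 470 × 144 / 1000 = 270.7 kN.
Allowable strength R_n/Ω = 270.7 / 2 = 135 kN.

135 kN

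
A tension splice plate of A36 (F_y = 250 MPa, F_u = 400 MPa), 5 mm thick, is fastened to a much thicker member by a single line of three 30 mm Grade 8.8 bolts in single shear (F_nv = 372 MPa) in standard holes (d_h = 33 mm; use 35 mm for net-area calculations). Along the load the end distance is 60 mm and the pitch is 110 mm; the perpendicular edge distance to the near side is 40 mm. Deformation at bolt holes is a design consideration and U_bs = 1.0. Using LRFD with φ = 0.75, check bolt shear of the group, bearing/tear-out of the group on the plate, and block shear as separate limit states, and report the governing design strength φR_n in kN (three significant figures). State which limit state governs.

Bolt shear: A_b = π·30²/4 = 706.9 mm²; R_n = 372 × 706.9 × 3 × 1 / 1000 = 788.9 kN → 0.75 × 788.9 = 592 kN.
Bearing: edge l_c = 43.5, r_n = 104.4 kN; interior l_c = 77, r_n = 144 kN; R_n = 104.4 + 2·144 = 392.4 kN → 294 kN.
Block shear: A_gv = 1400, A_nv = 962.5, A_nt = 112.5 mm²; R_n = min(0.6F_uA_nv, 0.6F_yA_gv) + U_bs·F_u·A_nt = 255 kN → 191 kN.
Block shear governs: 191 kN.

191 kN (block shear governs)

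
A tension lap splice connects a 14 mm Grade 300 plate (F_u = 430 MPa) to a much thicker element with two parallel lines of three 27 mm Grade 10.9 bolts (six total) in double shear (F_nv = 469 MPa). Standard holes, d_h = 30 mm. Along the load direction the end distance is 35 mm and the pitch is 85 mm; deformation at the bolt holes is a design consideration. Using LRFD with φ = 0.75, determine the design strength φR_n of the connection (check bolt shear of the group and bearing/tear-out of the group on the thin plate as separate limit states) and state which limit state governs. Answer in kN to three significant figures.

1390 kN (bearing governs)

Bolt shear: A_b = π·27²/4 = 572.6 mm²; R_n = 469 × 572.6 × 6 × 2 / 1000 = 3222 kN → 0.75 × 3222 = 2420 kN.
Bearing (1.2 l_c t F_u ≤ 2.4 d t F_u): upper limit = 2.4·27·14·430 / 1000 = 390.1 kN.
  Edge l_c = 35 − 30/2 = 20 → r_n = 144.5 kN; interior l_c = 85 − 30 = 55 → r_n = 390.1 kN.
  R_n,bearing = 2·144.5 + 4·390.1 = 1849 kN → 0.75 × 1849 = 1390 kN.
Bearing governs: 1390 kN.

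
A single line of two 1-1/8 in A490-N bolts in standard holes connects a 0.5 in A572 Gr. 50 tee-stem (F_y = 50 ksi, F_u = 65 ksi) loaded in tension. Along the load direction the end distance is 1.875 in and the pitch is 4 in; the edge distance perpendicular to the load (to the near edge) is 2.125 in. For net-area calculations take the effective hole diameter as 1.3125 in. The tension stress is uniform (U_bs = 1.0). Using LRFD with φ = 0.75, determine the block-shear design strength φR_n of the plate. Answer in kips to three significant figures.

92.9 kips

Shear plane L_v = 1.875 + 1·4 = 5.875 in; A_gv = 5.875 × 0.5 = 2.938 in².
A_nv = (5.875 − 1.5·1.3125) × 0.5 = 1.953 in².
A_nt = (2.125 − 0.5·1.3125) × 0.5 = 0.7344 in².
0.6 F_u A_nv = 76.17 kips; 0.6 F_y A_gv = 88.12 kips → shear rupture governs the shear term.
R_n = 76.17 + 1.0 × 65 × 0.7344 = 123.9 kips.
Design strength φR_n = 0.75 × 123.9 = 92.9 kips.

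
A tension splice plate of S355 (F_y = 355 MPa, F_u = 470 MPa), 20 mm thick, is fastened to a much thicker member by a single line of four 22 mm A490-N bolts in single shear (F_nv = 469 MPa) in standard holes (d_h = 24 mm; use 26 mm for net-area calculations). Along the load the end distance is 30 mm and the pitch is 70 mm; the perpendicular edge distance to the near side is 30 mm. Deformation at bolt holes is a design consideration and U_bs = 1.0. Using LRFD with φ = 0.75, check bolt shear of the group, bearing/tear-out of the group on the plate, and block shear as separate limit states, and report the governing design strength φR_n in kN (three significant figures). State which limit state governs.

Bolt shear: A_b = π·22²/4 = 380.1 mm²; R_n = 469 × 380.1 × 4 × 1 / 1000 = 713.1 kN → 0.75 × 713.1 = 535 kN.
Bearing: edge l_c = 18, r_n = 203 kN; interior l_c = 46, r_n = 496.3 kN; R_n = 203 + 3·496.3 = 1692 kN → 1270 kN.
Block shear: A_gv = 4800, A_nv = 2980, A_nt = 340 mm²; R_n = min(0.6F_uA_nv, 0.6F_yA_gv) + U_bs·F_u·A_nt = 1000 kN → 750 kN.
Bolt shear governs: 535 kN.

535 kN (bolt shear governs)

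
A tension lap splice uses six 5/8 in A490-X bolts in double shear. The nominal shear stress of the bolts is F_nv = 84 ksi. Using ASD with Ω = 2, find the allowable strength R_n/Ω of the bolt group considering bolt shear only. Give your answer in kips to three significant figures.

A_b = π × 0.625² / 4 = 0.3068 in².
R_n = F_nv · A_b · n · n_s = 84 × 0.3068 × 6 × 2 = 309.3 kips.
Allowable strength R_n/Ω = 309.3 / 2 = 155 kips.

155 kips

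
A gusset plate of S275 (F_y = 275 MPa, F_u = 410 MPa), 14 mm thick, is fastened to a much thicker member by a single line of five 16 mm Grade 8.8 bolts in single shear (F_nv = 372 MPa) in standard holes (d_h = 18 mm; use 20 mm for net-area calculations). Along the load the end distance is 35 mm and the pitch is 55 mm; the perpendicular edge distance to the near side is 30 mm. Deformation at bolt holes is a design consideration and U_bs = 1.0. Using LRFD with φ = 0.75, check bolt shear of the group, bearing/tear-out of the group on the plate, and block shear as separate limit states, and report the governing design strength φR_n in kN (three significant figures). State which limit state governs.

280 kN (bolt shear governs)

Bolt shear: A_b = π·16²/4 = 201.1 mm²; R_n = 372 × 201.1 × 5 × 1 / 1000 = 374 kN → 0.75 × 374 = 280 kN.
Bearing: edge l_c = 26, r_n = 179.1 kN; interior l_c = 37, r_n = 220.4 kN; R_n = 179.1 + 4·220.4 = 1061 kN → 796 kN.
Block shear: A_gv = 3570, A_nv = 2310, A_nt = 280 mm²; R_n = min(0.6F_uA_nv, 0.6F_yA_gv) + U_bs·F_u·A_nt = 683.1 kN → 512 kN.
Bolt shear governs: 280 kN.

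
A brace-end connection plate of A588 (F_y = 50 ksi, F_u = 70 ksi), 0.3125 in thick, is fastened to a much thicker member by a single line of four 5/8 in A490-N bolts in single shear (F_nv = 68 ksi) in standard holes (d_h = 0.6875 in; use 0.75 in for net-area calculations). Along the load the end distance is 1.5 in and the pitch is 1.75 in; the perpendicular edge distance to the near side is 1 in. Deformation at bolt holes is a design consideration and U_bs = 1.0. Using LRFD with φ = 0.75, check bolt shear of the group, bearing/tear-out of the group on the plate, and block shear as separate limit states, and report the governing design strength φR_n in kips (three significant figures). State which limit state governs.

50.9 kips (block shear governs)

Bolt shear: A_b = π·0.625²/4 = 0.3068 in²; R_n = 68 × 0.3068 × 4 × 1 = 83.45 kips → 0.75 × 83.45 = 62.6 kips.
Bearing: edge l_c = 1.156, r_n = 30.35 kips; interior l_c = 1.062, r_n = 27.89 kips; R_n = 30.35 + 3·27.89 = 114 kips → 85.5 kips.
Block shear: A_gv = 2.109, A_nv = 1.289, A_nt = 0.1953 in²; R_n = min(0.6F_uA_nv, 0.6F_yA_gv) + U_bs·F_u·A_nt = 67.81 kips → 50.9 kips.
Block shear governs: 50.9 kips.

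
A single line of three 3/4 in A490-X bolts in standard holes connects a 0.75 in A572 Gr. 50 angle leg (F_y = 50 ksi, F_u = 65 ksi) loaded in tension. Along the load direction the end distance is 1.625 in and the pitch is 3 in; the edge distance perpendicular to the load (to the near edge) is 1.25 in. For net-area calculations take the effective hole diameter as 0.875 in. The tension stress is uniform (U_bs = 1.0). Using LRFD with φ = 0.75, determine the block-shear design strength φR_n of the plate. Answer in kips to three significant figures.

Shear plane L_v = 1.625 + 2·3 = 7.625 in; A_gv = 7.625 × 0.75 = 5.719 in².
A_nv = (7.625 − 2.5·0.875) × 0.75 = 4.078 in².
A_nt = (1.25 − 0.5·0.875) × 0.75 = 0.6094 in².
0.6 F_u A_nv = 159 kips; 0.6 F_y A_gv = 171.6 kips → shear rupture governs the shear term.
R_n = 159 + 1.0 × 65 × 0.6094 = 198.7 kips.
Design strength φR_n = 0.75 × 198.7 = 149 kips.

149 kips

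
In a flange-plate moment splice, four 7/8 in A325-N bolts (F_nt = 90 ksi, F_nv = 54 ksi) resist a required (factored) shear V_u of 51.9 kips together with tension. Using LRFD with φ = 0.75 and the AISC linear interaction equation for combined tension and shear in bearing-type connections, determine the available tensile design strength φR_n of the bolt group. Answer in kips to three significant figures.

125 kips

A_b = π·0.875²/4 = 0.6013 in²; f_rv = 51.9 / (4 × 0.6013) = 21.58 ksi.
F'_nt = 1.3 F_nt − (F_nt / φF_nv) f_rv = 1.3·90 − (90/(0.75·54))·21.58 = 69.05 ksi, capped at F_nt → F'_nt = 69.05 ksi.
R_n = F'_nt · A_b · n = 69.05 × 0.6013 × 4 = 166.1 kips.
Design strength φR_n = 0.75 × 166.1 = 125 kips.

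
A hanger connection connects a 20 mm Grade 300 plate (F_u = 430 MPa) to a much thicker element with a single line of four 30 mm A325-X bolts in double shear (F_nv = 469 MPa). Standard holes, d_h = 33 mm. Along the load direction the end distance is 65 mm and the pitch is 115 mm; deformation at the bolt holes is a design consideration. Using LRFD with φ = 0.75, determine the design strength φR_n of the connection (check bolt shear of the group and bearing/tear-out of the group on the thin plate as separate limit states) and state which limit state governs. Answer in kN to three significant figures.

1770 kN (bearing governs)

Bolt shear: A_b = π·30²/4 = 706.9 mm²; R_n = 469 × 706.9 × 4 × 2 / 1000 = 2652 kN → 0.75 × 2652 = 1990 kN.
Bearing (1.2 l_c t F_u ≤ 2.4 d t F_u): upper limit = 2.4·30·20·430 / 1000 = 619.2 kN.
  Edge l_c = 65 − 33/2 = 48.5 → r_n = 500.5 kN; interior l_c = 115 − 33 = 82 → r_n = 619.2 kN.
  R_n,bearing = 1·500.5 + 3·619.2 = 2358 kN → 0.75 × 2358 = 1770 kN.
Bearing governs: 1770 kN.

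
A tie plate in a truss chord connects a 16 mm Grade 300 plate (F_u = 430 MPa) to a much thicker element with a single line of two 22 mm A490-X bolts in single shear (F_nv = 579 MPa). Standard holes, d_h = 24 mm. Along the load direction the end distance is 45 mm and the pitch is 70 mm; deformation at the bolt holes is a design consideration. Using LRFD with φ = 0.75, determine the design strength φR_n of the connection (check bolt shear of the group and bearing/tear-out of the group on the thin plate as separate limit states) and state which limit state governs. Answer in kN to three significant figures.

Bolt shear: A_b = π·22²/4 = 380.1 mm²; R_n = 579 × 380.1 × 2 × 1 / 1000 = 440.2 kN → 0.75 × 440.2 = 330 kN.
Bearing (1.2 l_c t F_u ≤ 2.4 d t F_u): upper limit = 2.4·22·16·430 / 1000 = 363.3 kN.
  Edge l_c = 45 − 24/2 = 33 → r_n = 272.4 kN; interior l_c = 70 − 24 = 46 → r_n = 363.3 kN.
  R_n,bearing = 1·272.4 + 1·363.3 = 635.7 kN → 0.75 × 635.7 = 477 kN.
Bolt shear governs: 330 kN.

330 kN (bolt shear governs)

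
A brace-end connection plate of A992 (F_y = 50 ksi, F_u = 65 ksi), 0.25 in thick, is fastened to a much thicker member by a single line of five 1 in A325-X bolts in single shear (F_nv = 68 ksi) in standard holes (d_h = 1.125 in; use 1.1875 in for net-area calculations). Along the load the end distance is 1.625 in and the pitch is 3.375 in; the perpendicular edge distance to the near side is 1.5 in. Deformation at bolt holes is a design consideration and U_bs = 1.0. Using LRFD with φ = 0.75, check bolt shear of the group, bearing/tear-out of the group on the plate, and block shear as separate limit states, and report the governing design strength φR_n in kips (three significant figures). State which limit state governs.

Bolt shear: A_b = π·1²/4 = 0.7854 in²; R_n = 68 × 0.7854 × 5 × 1 = 267 kips → 0.75 × 267 = 200 kips.
Bearing: edge l_c = 1.062, r_n = 20.72 kips; interior l_c = 2.25, r_n = 39 kips; R_n = 20.72 + 4·39 = 176.7 kips → 133 kips.
Block shear: A_gv = 3.781, A_nv = 2.445, A_nt = 0.2266 in²; R_n = min(0.6F_uA_nv, 0.6F_yA_gv) + U_bs·F_u·A_nt = 110.1 kips → 82.6 kips.
Block shear governs: 82.6 kips.

82.6 kips (block shear governs)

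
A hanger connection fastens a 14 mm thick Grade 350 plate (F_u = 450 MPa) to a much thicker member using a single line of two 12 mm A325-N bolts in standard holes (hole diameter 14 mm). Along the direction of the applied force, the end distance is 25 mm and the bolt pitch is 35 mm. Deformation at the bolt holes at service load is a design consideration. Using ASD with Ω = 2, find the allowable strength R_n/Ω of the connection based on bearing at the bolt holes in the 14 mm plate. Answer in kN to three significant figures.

Per bolt r_n = 1.2 l_c t F_u ≤ 2.4 d t F_u; upper limit = 2.4 × 12 × 14 × 450 / 1000 = 181.4 kN.
Edge bolt: l_c = 25 − 14/2 = 18 mm → 1.2 × 18 × 14 × 450 / 1000 = 136.1 → r_n = 136.1 kN.
Interior bolts: l_c = 35 − 14 = 21 mm → 1.2 × 21 × 14 × 450 / 1000 = 158.8 → r_n = 158.8 kN.
R_n = 1 × 136.1 + 1 × 158.8 = 294.8 kN.
Allowable strength R_n/Ω = 294.8 / 2 = 147 kN.

147 kN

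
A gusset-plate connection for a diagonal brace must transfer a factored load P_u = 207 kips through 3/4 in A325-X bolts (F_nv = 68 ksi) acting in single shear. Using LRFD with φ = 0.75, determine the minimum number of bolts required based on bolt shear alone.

A_b = π·0.75²/4 = 0.4418 in².
Per-bolt design strength φR_n = 0.75 × 68 × 0.4418 × 1 = 22.53 kips.
n ≥ 207 / 22.53 = 9.187 → use 10 bolts.

10 bolts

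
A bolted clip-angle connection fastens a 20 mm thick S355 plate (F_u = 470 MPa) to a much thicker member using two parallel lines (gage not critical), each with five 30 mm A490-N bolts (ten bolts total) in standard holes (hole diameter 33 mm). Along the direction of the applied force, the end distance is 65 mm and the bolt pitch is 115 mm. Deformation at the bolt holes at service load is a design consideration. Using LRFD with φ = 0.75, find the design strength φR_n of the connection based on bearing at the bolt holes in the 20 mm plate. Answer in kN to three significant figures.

4880 kN

Per bolt r_n = 1.2 l_c t F_u ≤ 2.4 d t F_u; upper limit = 2.4 × 30 × 20 × 470 / 1000 = 676.8 kN.
Edge bolt: l_c = 65 − 33/2 = 48.5 mm → 1.2 × 48.5 × 20 × 470 / 1000 = 547.1 → r_n = 547.1 kN.
Interior bolts: l_c = 115 − 33 = 82 mm → 1.2 × 82 × 20 × 470 / 1000 = 925 → r_n = 676.8 kN.
R_n = 2 × 547.1 + 8 × 676.8 = 6509 kN.
Design strength φR_n = 0.75 × 6509 = 4880 kN.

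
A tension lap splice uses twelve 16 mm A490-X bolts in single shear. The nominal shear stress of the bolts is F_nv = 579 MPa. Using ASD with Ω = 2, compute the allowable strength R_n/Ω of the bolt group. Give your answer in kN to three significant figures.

698 kN

A_b = π × 16² / 4 = 201.1 mm².
R_n = F_nv · A_b · n · n_s = 579 × 201.1 × 12 × 1 / 1000 = 1397 kN.
Allowable strength R_n/Ω = 1397 / 2 = 698 kN.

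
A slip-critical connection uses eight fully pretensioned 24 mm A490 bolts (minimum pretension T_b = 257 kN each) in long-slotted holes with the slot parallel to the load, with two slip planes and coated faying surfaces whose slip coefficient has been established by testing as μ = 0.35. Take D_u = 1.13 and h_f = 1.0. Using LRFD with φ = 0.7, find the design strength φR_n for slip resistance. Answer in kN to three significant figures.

1140 kN

R_n = μ · D_u · h_f · T_b · n_s · n_b = 0.35 × 1.13 × 1.0 × 257 × 2 × 8 = 1626 kN.
Design strength φR_n = 0.7 × 1626 = 1140 kN.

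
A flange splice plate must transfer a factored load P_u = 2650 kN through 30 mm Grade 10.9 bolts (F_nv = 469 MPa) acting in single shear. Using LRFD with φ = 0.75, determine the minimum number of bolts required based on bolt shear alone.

A_b = π·30²/4 = 706.9 mm².
Per-bolt design strength φR_n = 0.75 × 469 × 706.9 × 1 / 1000 = 248.6 kN.
n ≥ 2650 / 248.6 = 10.66 → use 11 bolts.

11 bolts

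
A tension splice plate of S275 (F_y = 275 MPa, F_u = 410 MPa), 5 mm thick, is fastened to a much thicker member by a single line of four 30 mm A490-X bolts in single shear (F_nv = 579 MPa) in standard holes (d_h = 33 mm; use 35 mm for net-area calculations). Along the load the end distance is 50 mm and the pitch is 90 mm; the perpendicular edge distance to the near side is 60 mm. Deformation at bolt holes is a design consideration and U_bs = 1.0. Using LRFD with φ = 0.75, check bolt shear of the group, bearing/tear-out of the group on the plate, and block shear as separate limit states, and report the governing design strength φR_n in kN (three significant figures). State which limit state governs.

248 kN (block shear governs)

Bolt shear: A_b = π·30²/4 = 706.9 mm²; R_n = 579 × 706.9 × 4 × 1 / 1000 = 1637 kN → 0.75 × 1637 = 1230 kN.
Bearing: edge l_c = 33.5, r_n = 82.41 kN; interior l_c = 57, r_n = 140.2 kN; R_n = 82.41 + 3·140.2 = 503.1 kN → 377 kN.
Block shear: A_gv = 1600, A_nv = 987.5, A_nt = 212.5 mm²; R_n = min(0.6F_uA_nv, 0.6F_yA_gv) + U_bs·F_u·A_nt = 330.1 kN → 248 kN.
Block shear governs: 248 kN.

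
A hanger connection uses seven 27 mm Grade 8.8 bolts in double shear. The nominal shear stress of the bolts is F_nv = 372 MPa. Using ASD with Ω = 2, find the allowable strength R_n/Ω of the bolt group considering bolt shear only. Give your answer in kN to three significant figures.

1490 kN

A_b = π × 27² / 4 = 572.6 mm².
R_n = F_nv · A_b · n · n_s = 372 × 572.6 × 7 × 2 / 1000 = 2982 kN.
Allowable strength R_n/Ω = 2982 / 2 = 1490 kN.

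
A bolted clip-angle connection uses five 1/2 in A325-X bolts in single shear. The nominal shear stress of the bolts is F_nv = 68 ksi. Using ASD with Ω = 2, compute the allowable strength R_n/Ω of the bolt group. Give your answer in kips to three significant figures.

33.4 kips

A_b = π × 0.5² / 4 = 0.1963 in².
R_n = F_nv · A_b · n · n_s = 68 × 0.1963 × 5 × 1 = 66.76 kips.
Allowable strength R_n/Ω = 66.76 / 2 = 33.4 kips.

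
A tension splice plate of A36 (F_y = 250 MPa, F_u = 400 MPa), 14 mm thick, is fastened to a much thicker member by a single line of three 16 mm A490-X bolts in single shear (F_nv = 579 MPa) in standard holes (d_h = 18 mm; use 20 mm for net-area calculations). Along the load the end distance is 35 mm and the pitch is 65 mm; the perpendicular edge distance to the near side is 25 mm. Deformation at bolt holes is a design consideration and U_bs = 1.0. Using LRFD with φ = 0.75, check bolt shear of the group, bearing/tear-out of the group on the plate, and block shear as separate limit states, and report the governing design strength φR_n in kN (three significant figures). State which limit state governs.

Bolt shear: A_b = π·16²/4 = 201.1 mm²; R_n = 579 × 201.1 × 3 × 1 / 1000 = 349.2 kN → 0.75 × 349.2 = 262 kN.
Bearing: edge l_c = 26, r_n = 174.7 kN; interior l_c = 47, r_n = 215 kN; R_n = 174.7 + 2·215 = 604.8 kN → 454 kN.
Block shear: A_gv = 2310, A_nv = 1610, A_nt = 210 mm²; R_n = min(0.6F_uA_nv, 0.6F_yA_gv) + U_bs·F_u·A_nt = 430.5 kN → 323 kN.
Bolt shear governs: 262 kN.

262 kN (bolt shear governs)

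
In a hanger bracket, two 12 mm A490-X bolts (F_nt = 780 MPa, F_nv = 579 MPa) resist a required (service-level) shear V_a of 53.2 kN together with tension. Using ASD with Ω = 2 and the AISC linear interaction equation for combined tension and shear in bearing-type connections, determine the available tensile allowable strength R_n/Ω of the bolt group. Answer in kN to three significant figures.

43 kN

A_b = π·12²/4 = 113.1 mm²; f_rv = 53.2 × 1000 / (2 × 113.1) = 235.2 MPa.
F'_nt = 1.3 F_nt − (Ω F_nt / F_nv) f_rv = 1.3·780 − (2·780/579)·235.2 = 380.3 MPa, capped at F_nt → F'_nt = 380.3 MPa.
R_n = F'_nt · A_b · n = 380.3 × 113.1 × 2 / 1000 = 86.02 kN.
Allowable strength R_n/Ω = 86.02 / 2 = 43 kN.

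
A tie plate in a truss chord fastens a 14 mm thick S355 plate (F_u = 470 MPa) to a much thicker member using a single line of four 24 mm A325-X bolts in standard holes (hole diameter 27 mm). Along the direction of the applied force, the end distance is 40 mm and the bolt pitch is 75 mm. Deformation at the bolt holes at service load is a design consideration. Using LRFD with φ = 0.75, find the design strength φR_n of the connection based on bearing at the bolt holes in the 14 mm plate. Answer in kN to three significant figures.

1010 kN

Per bolt r_n = 1.2 l_c t F_u ≤ 2.4 d t F_u; upper limit = 2.4 × 24 × 14 × 470 / 1000 = 379 kN.
Edge bolt: l_c = 40 − 27/2 = 26.5 mm → 1.2 × 26.5 × 14 × 470 / 1000 = 209.2 → r_n = 209.2 kN.
Interior bolts: l_c = 75 − 27 = 48 mm → 1.2 × 48 × 14 × 470 / 1000 = 379 → r_n = 379 kN.
R_n = 1 × 209.2 + 3 × 379 = 1346 kN.
Design strength φR_n = 0.75 × 1346 = 1010 kN.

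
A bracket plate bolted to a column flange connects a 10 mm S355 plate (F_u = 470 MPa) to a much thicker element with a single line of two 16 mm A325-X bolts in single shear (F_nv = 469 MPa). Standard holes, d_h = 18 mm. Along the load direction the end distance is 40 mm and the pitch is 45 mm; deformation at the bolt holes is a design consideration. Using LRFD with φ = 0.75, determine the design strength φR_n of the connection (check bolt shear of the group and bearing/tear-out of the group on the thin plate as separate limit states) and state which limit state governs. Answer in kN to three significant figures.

Bolt shear: A_b = π·16²/4 = 201.1 mm²; R_n = 469 × 201.1 × 2 × 1 / 1000 = 188.6 kN → 0.75 × 188.6 = 141 kN.
Bearing (1.2 l_c t F_u ≤ 2.4 d t F_u): upper limit = 2.4·16·10·470 / 1000 = 180.5 kN.
  Edge l_c = 40 − 18/2 = 31 → r_n = 174.8 kN; interior l_c = 45 − 18 = 27 → r_n = 152.3 kN.
  R_n,bearing = 1·174.8 + 1·152.3 = 327.1 kN → 0.75 × 327.1 = 245 kN.
Bolt shear governs: 141 kN.

141 kN (bolt shear governs)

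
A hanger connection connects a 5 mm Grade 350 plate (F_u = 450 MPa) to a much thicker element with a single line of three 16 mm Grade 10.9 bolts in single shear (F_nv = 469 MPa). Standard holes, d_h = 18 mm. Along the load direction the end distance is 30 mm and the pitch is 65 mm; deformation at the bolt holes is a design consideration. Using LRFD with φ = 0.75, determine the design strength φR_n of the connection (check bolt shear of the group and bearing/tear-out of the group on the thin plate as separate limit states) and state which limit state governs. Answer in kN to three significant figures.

172 kN (bearing governs)

Bolt shear: A_b = π·16²/4 = 201.1 mm²; R_n = 469 × 201.1 × 3 × 1 / 1000 = 282.9 kN → 0.75 × 282.9 = 212 kN.
Bearing (1.2 l_c t F_u ≤ 2.4 d t F_u): upper limit = 2.4·16·5·450 / 1000 = 86.4 kN.
  Edge l_c = 30 − 18/2 = 21 → r_n = 56.7 kN; interior l_c = 65 − 18 = 47 → r_n = 86.4 kN.
  R_n,bearing = 1·56.7 + 2·86.4 = 229.5 kN → 0.75 × 229.5 = 172 kN.
Bearing governs: 172 kN.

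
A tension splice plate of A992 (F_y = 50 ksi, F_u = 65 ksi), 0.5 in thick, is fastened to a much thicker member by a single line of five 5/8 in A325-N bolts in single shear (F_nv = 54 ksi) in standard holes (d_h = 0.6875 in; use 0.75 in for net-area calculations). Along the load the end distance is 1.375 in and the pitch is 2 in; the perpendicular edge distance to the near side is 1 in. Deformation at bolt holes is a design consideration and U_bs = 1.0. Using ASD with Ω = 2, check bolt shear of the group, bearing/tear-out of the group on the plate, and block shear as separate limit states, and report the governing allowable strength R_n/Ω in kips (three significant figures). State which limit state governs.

Bolt shear: A_b = π·0.625²/4 = 0.3068 in²; R_n = 54 × 0.3068 × 5 × 1 = 82.83 kips → 82.83 / 2 = 41.4 kips.
Bearing: edge l_c = 1.031, r_n = 40.22 kips; interior l_c = 1.312, r_n = 48.75 kips; R_n = 40.22 + 4·48.75 = 235.2 kips → 118 kips.
Block shear: A_gv = 4.688, A_nv = 3, A_nt = 0.3125 in²; R_n = min(0.6F_uA_nv, 0.6F_yA_gv) + U_bs·F_u·A_nt = 137.3 kips → 68.7 kips.
Bolt shear governs: 41.4 kips.

41.4 kips (bolt shear governs)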